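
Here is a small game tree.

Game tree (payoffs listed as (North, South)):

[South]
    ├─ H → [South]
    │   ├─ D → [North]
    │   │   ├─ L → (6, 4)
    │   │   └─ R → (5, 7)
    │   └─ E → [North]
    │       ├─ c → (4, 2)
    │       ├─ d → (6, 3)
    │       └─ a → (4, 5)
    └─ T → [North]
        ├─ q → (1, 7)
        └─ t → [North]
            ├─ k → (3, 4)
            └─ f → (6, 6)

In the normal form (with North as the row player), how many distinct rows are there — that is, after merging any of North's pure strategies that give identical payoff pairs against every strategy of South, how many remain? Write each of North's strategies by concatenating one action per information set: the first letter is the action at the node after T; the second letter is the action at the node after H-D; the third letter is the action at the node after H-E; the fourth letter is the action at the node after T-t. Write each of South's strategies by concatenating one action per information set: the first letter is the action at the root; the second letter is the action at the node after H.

18

North has 24 pure strategies: qLck, qLcf, qLdk, qLdf, qLak, qLaf, qRck, qRcf, qRdk, qRdf, qRak, qRaf, tLck, tLcf, tLdk, tLdf, tLak, tLaf, tRck, tRcf, tRdk, tRdf, tRak, tRaf. Columns: HD, HE, TD, TE.
{qLck, qLcf} → row (6,4) (4,2) (1,7) (1,7)
{qLdk, qLdf} → row (6,4) (6,3) (1,7) (1,7)
{qLak, qLaf} → row (6,4) (4,5) (1,7) (1,7)
{qRck, qRcf} → row (5,7) (4,2) (1,7) (1,7)
{qRdk, qRdf} → row (5,7) (6,3) (1,7) (1,7)
{qRak, qRaf} → row (5,7) (4,5) (1,7) (1,7)
{tLck} → row (6,4) (4,2) (3,4) (3,4)
{tLcf} → row (6,4) (4,2) (6,6) (6,6)
{tLdk} → row (6,4) (6,3) (3,4) (3,4)
{tLdf} → row (6,4) (6,3) (6,6) (6,6)
{tLak} → row (6,4) (4,5) (3,4) (3,4)
{tLaf} → row (6,4) (4,5) (6,6) (6,6)
{tRck} → row (5,7) (4,2) (3,4) (3,4)
{tRcf} → row (5,7) (4,2) (6,6) (6,6)
{tRdk} → row (5,7) (6,3) (3,4) (3,4)
{tRdf} → row (5,7) (6,3) (6,6) (6,6)
{tRak} → row (5,7) (4,5) (3,4) (3,4)
{tRaf} → row (5,7) (4,5) (6,6) (6,6)
That's 18 distinct rows out of 24 strategies.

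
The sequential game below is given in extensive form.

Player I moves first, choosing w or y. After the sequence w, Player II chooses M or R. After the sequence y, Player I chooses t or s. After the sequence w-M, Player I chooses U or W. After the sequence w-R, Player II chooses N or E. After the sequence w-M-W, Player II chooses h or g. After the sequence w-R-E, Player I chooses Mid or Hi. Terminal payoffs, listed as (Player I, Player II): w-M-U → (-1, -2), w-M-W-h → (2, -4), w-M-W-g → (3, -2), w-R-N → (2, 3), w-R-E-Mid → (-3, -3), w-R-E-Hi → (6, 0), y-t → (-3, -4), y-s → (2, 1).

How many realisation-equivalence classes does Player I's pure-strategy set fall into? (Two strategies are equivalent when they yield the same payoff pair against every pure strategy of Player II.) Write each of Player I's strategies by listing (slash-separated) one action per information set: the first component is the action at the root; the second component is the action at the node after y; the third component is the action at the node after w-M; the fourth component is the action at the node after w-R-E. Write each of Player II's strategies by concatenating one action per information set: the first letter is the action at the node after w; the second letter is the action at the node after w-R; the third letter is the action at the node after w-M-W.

Player I has 16 pure strategies: w/t/U/Mid, w/t/U/Hi, w/t/W/Mid, w/t/W/Hi, w/s/U/Mid, w/s/U/Hi, w/s/W/Mid, w/s/W/Hi, y/t/U/Mid, y/t/U/Hi, y/t/W/Mid, y/t/W/Hi, y/s/U/Mid, y/s/U/Hi, y/s/W/Mid, y/s/W/Hi. Columns: MNh, MNg, MEh, MEg, RNh, RNg, REh, REg.
{w/t/U/Mid, w/s/U/Mid} → row (-1,-2) (-1,-2) (-1,-2) (-1,-2) (2,3) (2,3) (-3,-3) (-3,-3)
{w/t/U/Hi, w/s/U/Hi} → row (-1,-2) (-1,-2) (-1,-2) (-1,-2) (2,3) (2,3) (6,0) (6,0)
{w/t/W/Mid, w/s/W/Mid} → row (2,-4) (3,-2) (2,-4) (3,-2) (2,3) (2,3) (-3,-3) (-3,-3)
{w/t/W/Hi, w/s/W/Hi} → row (2,-4) (3,-2) (2,-4) (3,-2) (2,3) (2,3) (6,0) (6,0)
{y/t/U/Mid, y/t/U/Hi, y/t/W/Mid, y/t/W/Hi} → row (-3,-4) (-3,-4) (-3,-4) (-3,-4) (-3,-4) (-3,-4) (-3,-4) (-3,-4)
{y/s/U/Mid, y/s/U/Hi, y/s/W/Mid, y/s/W/Hi} → row (2,1) (2,1) (2,1) (2,1) (2,1) (2,1) (2,1) (2,1)
That's 6 distinct rows out of 16 strategies.

6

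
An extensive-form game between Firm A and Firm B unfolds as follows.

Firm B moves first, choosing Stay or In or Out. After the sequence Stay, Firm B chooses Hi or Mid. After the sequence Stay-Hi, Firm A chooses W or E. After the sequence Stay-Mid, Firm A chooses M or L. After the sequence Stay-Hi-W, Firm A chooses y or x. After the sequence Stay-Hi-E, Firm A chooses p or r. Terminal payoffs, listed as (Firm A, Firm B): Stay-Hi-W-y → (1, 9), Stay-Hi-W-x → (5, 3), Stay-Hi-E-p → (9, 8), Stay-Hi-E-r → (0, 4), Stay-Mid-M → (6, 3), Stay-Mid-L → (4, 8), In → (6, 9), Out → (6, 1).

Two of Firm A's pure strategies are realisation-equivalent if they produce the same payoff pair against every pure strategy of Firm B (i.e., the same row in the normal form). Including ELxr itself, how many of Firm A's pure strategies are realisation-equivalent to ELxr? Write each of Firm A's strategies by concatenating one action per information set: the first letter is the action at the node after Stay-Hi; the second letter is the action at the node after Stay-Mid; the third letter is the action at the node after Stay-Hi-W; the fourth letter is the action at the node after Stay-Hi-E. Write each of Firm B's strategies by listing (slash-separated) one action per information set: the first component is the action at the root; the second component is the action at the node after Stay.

2

Row for ELxr (columns Stay/Hi, Stay/Mid, In/Hi, In/Mid, Out/Hi, Out/Mid): (0,4) (4,8) (6,9) (6,9) (6,1) (6,1).
Under ELxr, Firm A's choice at the node after Stay-Hi-W can never be reached regardless of what Firm B does, so varying those choices leaves every outcome unchanged.
Holding the reachable choices fixed and varying the unreachable one freely already gives 2 equivalent strategies.
No other strategy reproduces this row, so those 2 are the full class: ELyr, ELxr.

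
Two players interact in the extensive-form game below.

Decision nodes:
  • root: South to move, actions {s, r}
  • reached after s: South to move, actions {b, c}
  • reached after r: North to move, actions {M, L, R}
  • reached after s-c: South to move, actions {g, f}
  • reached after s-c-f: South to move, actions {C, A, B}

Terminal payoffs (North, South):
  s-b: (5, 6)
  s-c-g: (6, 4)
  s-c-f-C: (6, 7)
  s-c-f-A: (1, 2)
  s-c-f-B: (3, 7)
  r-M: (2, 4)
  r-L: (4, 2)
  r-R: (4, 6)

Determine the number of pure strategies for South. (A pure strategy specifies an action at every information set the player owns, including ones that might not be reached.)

24

South owns the root with actions {s, r} — two choices.
South owns the node after s with actions {b, c} — two choices.
South owns the node after s-c with actions {g, f} — two choices.
South owns the node after s-c-f with actions {C, A, B} — three choices.
A pure strategy fixes one action at each information set independently, so the count is the product 2 × 2 × 2 × 3 = 24.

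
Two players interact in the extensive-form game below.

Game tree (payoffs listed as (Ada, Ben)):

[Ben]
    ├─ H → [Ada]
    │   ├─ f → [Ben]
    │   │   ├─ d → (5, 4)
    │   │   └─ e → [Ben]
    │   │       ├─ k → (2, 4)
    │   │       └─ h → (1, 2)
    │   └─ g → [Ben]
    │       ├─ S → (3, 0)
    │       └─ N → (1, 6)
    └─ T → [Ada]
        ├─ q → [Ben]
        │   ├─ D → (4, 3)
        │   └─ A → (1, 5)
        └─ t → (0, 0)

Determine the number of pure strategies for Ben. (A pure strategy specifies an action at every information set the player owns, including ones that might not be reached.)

Ben owns the root with actions {H, T} — two choices.
Ben owns the node after H-f with actions {d, e} — two choices.
Ben owns the node after H-g with actions {S, N} — two choices.
Ben owns the node after T-q with actions {D, A} — two choices.
Ben owns the node after H-f-e with actions {k, h} — two choices.
A pure strategy fixes one action at each information set independently, so the count is the product 2 × 2 × 2 × 2 × 2 = 32.

32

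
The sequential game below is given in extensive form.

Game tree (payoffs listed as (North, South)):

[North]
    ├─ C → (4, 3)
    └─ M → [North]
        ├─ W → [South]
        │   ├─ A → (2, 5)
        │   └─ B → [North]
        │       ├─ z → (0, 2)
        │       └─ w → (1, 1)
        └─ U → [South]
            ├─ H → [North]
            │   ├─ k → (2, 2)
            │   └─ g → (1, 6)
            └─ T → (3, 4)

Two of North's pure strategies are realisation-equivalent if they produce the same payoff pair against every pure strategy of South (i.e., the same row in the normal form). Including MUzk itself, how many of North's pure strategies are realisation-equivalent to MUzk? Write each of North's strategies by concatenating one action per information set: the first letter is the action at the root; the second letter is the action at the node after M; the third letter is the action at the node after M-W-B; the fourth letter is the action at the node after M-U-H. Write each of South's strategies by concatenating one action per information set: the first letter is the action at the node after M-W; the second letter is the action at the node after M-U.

Row for MUzk (columns AH, AT, BH, BT): (2,2) (3,4) (2,2) (3,4).
Under MUzk, North's choice at the node after M-W-B can never be reached regardless of what South does, so varying those choices leaves every outcome unchanged.
Holding the reachable choices fixed and varying the unreachable one freely already gives 2 equivalent strategies.
No other strategy reproduces this row, so those 2 are the full class: MUzk, MUwk.

2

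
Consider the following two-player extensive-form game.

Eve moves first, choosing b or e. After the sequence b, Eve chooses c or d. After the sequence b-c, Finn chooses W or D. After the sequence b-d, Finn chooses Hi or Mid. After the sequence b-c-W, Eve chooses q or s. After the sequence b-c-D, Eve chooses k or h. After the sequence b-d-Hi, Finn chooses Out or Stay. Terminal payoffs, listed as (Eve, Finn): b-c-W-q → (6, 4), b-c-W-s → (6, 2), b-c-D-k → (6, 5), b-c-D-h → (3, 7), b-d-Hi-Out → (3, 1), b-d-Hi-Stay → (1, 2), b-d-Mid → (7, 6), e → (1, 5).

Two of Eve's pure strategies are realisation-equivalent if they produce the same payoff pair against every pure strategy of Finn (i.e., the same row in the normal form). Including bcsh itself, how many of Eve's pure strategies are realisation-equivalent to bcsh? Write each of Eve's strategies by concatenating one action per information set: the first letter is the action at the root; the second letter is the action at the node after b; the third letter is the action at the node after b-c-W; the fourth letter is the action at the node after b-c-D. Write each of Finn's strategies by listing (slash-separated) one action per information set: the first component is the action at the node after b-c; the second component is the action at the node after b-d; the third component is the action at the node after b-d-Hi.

Row for bcsh (columns W/Hi/Out, W/Hi/Stay, W/Mid/Out, W/Mid/Stay, D/Hi/Out, D/Hi/Stay, D/Mid/Out, D/Mid/Stay): (6,2) (6,2) (6,2) (6,2) (3,7) (3,7) (3,7) (3,7).
Every one of Eve's information sets is on the play path for some reply by Finn when Eve follows bcsh.
Changing the action at any of them therefore changes at least one column, so only bcsh itself gives this row.

1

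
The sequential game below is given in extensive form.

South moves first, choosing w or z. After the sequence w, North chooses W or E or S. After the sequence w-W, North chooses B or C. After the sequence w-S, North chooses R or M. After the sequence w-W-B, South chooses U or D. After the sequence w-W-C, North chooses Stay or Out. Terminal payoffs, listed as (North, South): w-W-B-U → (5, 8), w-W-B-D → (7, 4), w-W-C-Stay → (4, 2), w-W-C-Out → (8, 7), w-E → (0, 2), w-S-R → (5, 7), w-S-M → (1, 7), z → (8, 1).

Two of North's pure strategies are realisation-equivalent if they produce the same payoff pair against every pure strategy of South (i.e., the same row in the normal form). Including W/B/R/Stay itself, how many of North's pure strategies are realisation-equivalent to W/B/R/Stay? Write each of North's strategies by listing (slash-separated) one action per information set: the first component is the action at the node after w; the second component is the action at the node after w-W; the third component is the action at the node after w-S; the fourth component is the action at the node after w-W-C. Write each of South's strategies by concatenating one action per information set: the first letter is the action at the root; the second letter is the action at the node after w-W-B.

Row for W/B/R/Stay (columns wU, wD, zU, zD): (5,8) (7,4) (8,1) (8,1).
Under W/B/R/Stay, North's choice at the node after w-S and at the node after w-W-C can never be reached regardless of what South does, so varying those choices leaves every outcome unchanged.
Holding the reachable choices fixed and varying the unreachable ones freely already gives 2 × 2 = 4 equivalent strategies.
No other strategy reproduces this row, so those 4 are the full class: W/B/R/Stay, W/B/R/Out, W/B/M/Stay, W/B/M/Out.

4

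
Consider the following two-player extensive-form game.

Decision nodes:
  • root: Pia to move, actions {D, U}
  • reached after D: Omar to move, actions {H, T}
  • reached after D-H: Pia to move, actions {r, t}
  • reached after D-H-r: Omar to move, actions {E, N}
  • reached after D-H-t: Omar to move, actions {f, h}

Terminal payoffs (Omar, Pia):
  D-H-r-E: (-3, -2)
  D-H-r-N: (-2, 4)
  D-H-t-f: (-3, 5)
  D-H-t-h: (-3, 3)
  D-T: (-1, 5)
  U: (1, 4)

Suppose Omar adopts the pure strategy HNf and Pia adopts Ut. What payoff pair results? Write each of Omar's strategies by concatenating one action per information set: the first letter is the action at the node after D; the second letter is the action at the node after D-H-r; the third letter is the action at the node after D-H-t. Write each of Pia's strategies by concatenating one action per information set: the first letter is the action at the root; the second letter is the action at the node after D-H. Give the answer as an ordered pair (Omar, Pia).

(1, 4)

Trace the play path from the root:
  Pia plays U
→ terminal payoff (1, 4).
(Omar's choice at the node after D is never reached on this path, so it doesn't affect the outcome.)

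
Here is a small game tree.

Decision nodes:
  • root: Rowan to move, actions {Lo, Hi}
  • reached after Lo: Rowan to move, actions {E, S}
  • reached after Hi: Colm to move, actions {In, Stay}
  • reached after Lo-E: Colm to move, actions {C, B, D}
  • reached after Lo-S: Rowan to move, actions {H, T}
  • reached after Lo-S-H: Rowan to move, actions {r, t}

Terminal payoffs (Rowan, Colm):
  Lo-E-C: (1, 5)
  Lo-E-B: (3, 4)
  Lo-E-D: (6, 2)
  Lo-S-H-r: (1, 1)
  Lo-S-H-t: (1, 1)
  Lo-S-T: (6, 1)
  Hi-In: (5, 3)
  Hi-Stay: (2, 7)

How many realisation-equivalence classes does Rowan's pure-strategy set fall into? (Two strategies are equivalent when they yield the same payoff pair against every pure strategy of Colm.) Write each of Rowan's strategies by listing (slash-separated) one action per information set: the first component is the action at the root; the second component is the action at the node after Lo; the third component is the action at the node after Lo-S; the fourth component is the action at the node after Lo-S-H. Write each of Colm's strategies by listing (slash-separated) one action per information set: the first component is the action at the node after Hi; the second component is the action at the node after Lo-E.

Rowan has 16 pure strategies: Lo/E/H/r, Lo/E/H/t, Lo/E/T/r, Lo/E/T/t, Lo/S/H/r, Lo/S/H/t, Lo/S/T/r, Lo/S/T/t, Hi/E/H/r, Hi/E/H/t, Hi/E/T/r, Hi/E/T/t, Hi/S/H/r, Hi/S/H/t, Hi/S/T/r, Hi/S/T/t. Columns: In/C, In/B, In/D, Stay/C, Stay/B, Stay/D.
{Lo/E/H/r, Lo/E/H/t, Lo/E/T/r, Lo/E/T/t} → row (1,5) (3,4) (6,2) (1,5) (3,4) (6,2)
{Lo/S/H/r, Lo/S/H/t} → row (1,1) (1,1) (1,1) (1,1) (1,1) (1,1)
{Lo/S/T/r, Lo/S/T/t} → row (6,1) (6,1) (6,1) (6,1) (6,1) (6,1)
{Hi/E/H/r, Hi/E/H/t, Hi/E/T/r, Hi/E/T/t, Hi/S/H/r, Hi/S/H/t, Hi/S/T/r, Hi/S/T/t} → row (5,3) (5,3) (5,3) (2,7) (2,7) (2,7)
That's 4 distinct rows out of 16 strategies.

4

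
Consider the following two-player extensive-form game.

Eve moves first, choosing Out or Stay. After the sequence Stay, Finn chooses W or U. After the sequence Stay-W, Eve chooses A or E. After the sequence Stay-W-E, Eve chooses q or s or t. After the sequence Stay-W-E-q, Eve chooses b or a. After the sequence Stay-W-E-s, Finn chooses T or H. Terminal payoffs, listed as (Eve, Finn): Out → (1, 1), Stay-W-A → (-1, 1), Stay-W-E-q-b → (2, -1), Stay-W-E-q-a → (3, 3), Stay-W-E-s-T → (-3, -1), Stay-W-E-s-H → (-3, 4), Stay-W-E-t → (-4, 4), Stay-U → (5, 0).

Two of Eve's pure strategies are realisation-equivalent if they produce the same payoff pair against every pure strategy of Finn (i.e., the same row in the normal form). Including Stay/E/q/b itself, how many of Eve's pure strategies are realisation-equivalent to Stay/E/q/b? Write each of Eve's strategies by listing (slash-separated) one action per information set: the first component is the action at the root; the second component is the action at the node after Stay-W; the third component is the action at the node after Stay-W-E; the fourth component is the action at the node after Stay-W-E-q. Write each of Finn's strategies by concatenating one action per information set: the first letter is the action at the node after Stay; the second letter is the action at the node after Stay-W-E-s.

Row for Stay/E/q/b (columns WT, WH, UT, UH): (2,-1) (2,-1) (5,0) (5,0).
Every one of Eve's information sets is on the play path for some reply by Finn when Eve follows Stay/E/q/b.
Changing the action at any of them therefore changes at least one column, so only Stay/E/q/b itself gives this row.

1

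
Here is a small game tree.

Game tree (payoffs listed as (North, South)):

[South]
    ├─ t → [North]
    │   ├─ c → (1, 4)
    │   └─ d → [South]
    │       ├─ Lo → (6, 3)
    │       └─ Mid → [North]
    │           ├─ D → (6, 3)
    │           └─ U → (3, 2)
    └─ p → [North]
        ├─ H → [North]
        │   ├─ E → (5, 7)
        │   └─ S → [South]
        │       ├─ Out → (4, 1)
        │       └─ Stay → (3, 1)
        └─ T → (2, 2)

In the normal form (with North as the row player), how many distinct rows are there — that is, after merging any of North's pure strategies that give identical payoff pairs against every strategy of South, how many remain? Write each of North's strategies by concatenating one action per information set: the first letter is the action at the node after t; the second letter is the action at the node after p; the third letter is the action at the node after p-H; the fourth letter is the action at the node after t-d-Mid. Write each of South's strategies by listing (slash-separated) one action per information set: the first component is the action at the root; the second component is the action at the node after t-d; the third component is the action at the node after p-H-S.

9

North has 16 pure strategies: cHED, cHEU, cHSD, cHSU, cTED, cTEU, cTSD, cTSU, dHED, dHEU, dHSD, dHSU, dTED, dTEU, dTSD, dTSU. Columns: t/Lo/Out, t/Lo/Stay, t/Mid/Out, t/Mid/Stay, p/Lo/Out, p/Lo/Stay, p/Mid/Out, p/Mid/Stay.
{cHED, cHEU} → row (1,4) (1,4) (1,4) (1,4) (5,7) (5,7) (5,7) (5,7)
{cHSD, cHSU} → row (1,4) (1,4) (1,4) (1,4) (4,1) (3,1) (4,1) (3,1)
{cTED, cTEU, cTSD, cTSU} → row (1,4) (1,4) (1,4) (1,4) (2,2) (2,2) (2,2) (2,2)
{dHED} → row (6,3) (6,3) (6,3) (6,3) (5,7) (5,7) (5,7) (5,7)
{dHEU} → row (6,3) (6,3) (3,2) (3,2) (5,7) (5,7) (5,7) (5,7)
{dHSD} → row (6,3) (6,3) (6,3) (6,3) (4,1) (3,1) (4,1) (3,1)
{dHSU} → row (6,3) (6,3) (3,2) (3,2) (4,1) (3,1) (4,1) (3,1)
{dTED, dTSD} → row (6,3) (6,3) (6,3) (6,3) (2,2) (2,2) (2,2) (2,2)
{dTEU, dTSU} → row (6,3) (6,3) (3,2) (3,2) (2,2) (2,2) (2,2) (2,2)
That's 9 distinct rows out of 16 strategies.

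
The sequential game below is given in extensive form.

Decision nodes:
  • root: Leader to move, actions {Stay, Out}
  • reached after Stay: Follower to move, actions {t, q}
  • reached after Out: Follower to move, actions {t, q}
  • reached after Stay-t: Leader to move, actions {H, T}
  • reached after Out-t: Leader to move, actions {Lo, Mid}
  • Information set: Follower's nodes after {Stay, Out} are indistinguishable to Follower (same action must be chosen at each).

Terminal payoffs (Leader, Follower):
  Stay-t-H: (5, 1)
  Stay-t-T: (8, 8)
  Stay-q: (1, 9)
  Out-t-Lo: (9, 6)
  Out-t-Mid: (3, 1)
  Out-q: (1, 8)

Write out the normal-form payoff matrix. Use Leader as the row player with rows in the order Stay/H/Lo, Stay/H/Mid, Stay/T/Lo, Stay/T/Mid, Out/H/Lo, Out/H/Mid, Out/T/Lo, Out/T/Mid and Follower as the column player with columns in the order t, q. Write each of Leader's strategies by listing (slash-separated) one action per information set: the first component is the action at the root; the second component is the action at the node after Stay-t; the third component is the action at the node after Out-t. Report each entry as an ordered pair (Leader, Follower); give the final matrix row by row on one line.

Row Stay/H/Lo: t→(5,1), q→(1,9)
Row Stay/H/Mid: t→(5,1), q→(1,9)
Row Stay/T/Lo: t→(8,8), q→(1,9)
Row Stay/T/Mid: t→(8,8), q→(1,9)
Row Out/H/Lo: t→(9,6), q→(1,8)
Row Out/H/Mid: t→(3,1), q→(1,8)
Row Out/T/Lo: t→(9,6), q→(1,8)
Row Out/T/Mid: t→(3,1), q→(1,8)

Stay/H/Lo: (5,1) (1,9) | Stay/H/Mid: (5,1) (1,9) | Stay/T/Lo: (8,8) (1,9) | Stay/T/Mid: (8,8) (1,9) | Out/H/Lo: (9,6) (1,8) | Out/H/Mid: (3,1) (1,8) | Out/T/Lo: (9,6) (1,8) | Out/T/Mid: (3,1) (1,8)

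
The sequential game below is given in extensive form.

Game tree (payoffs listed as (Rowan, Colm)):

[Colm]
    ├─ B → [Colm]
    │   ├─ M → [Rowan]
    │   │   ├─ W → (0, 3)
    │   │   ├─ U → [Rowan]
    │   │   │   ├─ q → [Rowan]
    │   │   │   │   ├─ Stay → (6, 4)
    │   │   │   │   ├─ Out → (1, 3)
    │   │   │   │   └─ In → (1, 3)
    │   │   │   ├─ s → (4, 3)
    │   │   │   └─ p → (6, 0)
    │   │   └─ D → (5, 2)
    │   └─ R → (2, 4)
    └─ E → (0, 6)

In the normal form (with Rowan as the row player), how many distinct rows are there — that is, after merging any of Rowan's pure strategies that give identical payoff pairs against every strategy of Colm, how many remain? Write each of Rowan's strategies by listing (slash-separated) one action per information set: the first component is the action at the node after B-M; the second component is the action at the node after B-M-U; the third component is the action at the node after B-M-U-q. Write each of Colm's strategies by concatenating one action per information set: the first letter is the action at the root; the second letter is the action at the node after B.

Rowan has 27 pure strategies: W/q/Stay, W/q/Out, W/q/In, W/s/Stay, W/s/Out, W/s/In, W/p/Stay, W/p/Out, W/p/In, U/q/Stay, U/q/Out, U/q/In, U/s/Stay, U/s/Out, U/s/In, U/p/Stay, U/p/Out, U/p/In, D/q/Stay, D/q/Out, D/q/In, D/s/Stay, D/s/Out, D/s/In, D/p/Stay, D/p/Out, D/p/In. Columns: BM, BR, EM, ER.
{W/q/Stay, W/q/Out, W/q/In, W/s/Stay, W/s/Out, W/s/In, W/p/Stay, W/p/Out, W/p/In} → row (0,3) (2,4) (0,6) (0,6)
{U/q/Stay} → row (6,4) (2,4) (0,6) (0,6)
{U/q/Out, U/q/In} → row (1,3) (2,4) (0,6) (0,6)
{U/s/Stay, U/s/Out, U/s/In} → row (4,3) (2,4) (0,6) (0,6)
{U/p/Stay, U/p/Out, U/p/In} → row (6,0) (2,4) (0,6) (0,6)
{D/q/Stay, D/q/Out, D/q/In, D/s/Stay, D/s/Out, D/s/In, D/p/Stay, D/p/Out, D/p/In} → row (5,2) (2,4) (0,6) (0,6)
That's 6 distinct rows out of 27 strategies.

6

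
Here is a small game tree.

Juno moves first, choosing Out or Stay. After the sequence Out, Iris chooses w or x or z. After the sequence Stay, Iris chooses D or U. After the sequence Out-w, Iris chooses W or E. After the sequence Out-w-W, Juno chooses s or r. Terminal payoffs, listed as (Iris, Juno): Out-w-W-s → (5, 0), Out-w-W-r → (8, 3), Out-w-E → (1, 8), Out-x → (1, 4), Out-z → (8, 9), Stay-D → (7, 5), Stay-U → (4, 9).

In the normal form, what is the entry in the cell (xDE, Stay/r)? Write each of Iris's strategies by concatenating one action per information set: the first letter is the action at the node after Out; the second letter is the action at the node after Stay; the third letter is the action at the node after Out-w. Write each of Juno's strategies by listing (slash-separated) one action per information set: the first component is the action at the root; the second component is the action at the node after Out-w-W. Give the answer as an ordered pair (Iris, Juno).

Trace the play path from the root:
  Juno plays Stay
  Iris plays D at [Stay]
→ terminal payoff (7, 5).
(Iris's choice at the node after Out is never reached on this path, so it doesn't affect the outcome.)

(7, 5)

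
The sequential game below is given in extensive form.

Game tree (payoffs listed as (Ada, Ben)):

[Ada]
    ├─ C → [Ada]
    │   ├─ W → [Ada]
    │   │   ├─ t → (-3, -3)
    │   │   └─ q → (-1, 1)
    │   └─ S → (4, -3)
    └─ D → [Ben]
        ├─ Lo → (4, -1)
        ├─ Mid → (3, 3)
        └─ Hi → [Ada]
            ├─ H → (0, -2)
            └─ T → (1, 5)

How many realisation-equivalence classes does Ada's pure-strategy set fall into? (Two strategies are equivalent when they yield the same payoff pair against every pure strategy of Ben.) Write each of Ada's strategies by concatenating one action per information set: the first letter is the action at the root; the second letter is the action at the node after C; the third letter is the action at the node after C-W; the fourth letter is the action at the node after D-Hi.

5

Ada has 16 pure strategies: CWtH, CWtT, CWqH, CWqT, CStH, CStT, CSqH, CSqT, DWtH, DWtT, DWqH, DWqT, DStH, DStT, DSqH, DSqT. Columns: Lo, Mid, Hi.
{CWtH, CWtT} → row (-3,-3) (-3,-3) (-3,-3)
{CWqH, CWqT} → row (-1,1) (-1,1) (-1,1)
{CStH, CStT, CSqH, CSqT} → row (4,-3) (4,-3) (4,-3)
{DWtH, DWqH, DStH, DSqH} → row (4,-1) (3,3) (0,-2)
{DWtT, DWqT, DStT, DSqT} → row (4,-1) (3,3) (1,5)
That's 5 distinct rows out of 16 strategies.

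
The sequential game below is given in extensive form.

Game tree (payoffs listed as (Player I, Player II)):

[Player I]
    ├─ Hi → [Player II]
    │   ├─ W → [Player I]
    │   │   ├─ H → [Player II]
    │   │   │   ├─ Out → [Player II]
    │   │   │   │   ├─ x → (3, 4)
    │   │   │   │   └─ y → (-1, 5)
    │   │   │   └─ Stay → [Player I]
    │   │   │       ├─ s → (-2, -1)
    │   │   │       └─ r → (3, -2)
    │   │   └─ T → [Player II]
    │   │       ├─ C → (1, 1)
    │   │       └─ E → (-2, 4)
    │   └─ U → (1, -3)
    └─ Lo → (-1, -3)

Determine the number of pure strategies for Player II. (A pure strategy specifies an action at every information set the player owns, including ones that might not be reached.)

Player II owns the node after Hi with actions {W, U} — two choices.
Player II owns the node after Hi-W-H with actions {Out, Stay} — two choices.
Player II owns the node after Hi-W-T with actions {C, E} — two choices.
Player II owns the node after Hi-W-H-Out with actions {x, y} — two choices.
A pure strategy fixes one action at each information set independently, so the count is the product 2 × 2 × 2 × 2 = 16.

16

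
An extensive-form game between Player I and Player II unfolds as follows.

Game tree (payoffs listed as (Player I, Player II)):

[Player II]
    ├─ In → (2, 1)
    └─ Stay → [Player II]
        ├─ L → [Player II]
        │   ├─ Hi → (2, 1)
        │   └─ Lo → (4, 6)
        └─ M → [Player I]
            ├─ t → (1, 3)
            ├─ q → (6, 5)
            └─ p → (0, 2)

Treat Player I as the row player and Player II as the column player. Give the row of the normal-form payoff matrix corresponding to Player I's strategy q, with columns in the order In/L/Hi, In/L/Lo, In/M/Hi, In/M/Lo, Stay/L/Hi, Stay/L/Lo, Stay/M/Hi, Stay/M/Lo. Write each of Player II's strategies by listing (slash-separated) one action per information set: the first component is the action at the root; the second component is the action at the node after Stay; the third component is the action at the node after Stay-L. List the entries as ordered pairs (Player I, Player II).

vs In/L/Hi: Player II plays In → (2, 1)
vs In/L/Lo: Player II plays In → (2, 1)
vs In/M/Hi: Player II plays In → (2, 1)
vs In/M/Lo: Player II plays In → (2, 1)
vs Stay/L/Hi: Player II plays Stay → Player II plays L at [Stay] → Player II plays Hi at [Stay-L] → (2, 1)
vs Stay/L/Lo: Player II plays Stay → Player II plays L at [Stay] → Player II plays Lo at [Stay-L] → (4, 6)
vs Stay/M/Hi: Player II plays Stay → Player II plays M at [Stay] → Player I plays q at [Stay-M] → (6, 5)
vs Stay/M/Lo: Player II plays Stay → Player II plays M at [Stay] → Player I plays q at [Stay-M] → (6, 5)

(2,1) (2,1) (2,1) (2,1) (2,1) (4,6) (6,5) (6,5)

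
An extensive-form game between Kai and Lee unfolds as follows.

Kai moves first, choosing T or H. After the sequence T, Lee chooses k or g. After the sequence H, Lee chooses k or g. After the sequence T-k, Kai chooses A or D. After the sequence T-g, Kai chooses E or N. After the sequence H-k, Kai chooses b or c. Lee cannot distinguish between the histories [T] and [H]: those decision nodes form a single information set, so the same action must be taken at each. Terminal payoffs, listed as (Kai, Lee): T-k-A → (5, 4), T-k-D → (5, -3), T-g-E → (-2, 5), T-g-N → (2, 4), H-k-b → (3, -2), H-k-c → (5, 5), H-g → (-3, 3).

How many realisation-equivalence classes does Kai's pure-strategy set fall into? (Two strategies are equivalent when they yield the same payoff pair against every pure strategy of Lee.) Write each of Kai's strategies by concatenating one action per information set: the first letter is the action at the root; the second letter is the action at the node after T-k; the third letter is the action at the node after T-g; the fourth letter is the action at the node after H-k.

6

Kai has 16 pure strategies: TAEb, TAEc, TANb, TANc, TDEb, TDEc, TDNb, TDNc, HAEb, HAEc, HANb, HANc, HDEb, HDEc, HDNb, HDNc. Columns: k, g.
{TAEb, TAEc} → row (5,4) (-2,5)
{TANb, TANc} → row (5,4) (2,4)
{TDEb, TDEc} → row (5,-3) (-2,5)
{TDNb, TDNc} → row (5,-3) (2,4)
{HAEb, HANb, HDEb, HDNb} → row (3,-2) (-3,3)
{HAEc, HANc, HDEc, HDNc} → row (5,5) (-3,3)
That's 6 distinct rows out of 16 strategies.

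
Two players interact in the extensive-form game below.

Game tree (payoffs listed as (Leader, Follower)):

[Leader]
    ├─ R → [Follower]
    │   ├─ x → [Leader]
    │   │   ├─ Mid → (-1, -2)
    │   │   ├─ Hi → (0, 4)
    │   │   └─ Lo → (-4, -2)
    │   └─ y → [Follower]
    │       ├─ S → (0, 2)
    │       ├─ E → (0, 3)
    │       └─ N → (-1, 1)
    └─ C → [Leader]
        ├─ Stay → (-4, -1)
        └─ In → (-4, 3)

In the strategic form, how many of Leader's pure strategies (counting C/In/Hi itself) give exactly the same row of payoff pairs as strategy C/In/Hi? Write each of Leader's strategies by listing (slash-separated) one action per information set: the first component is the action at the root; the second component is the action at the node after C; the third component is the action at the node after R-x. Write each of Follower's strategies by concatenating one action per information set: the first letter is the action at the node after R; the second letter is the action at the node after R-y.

Row for C/In/Hi (columns xS, xE, xN, yS, yE, yN): (-4,3) (-4,3) (-4,3) (-4,3) (-4,3) (-4,3).
Under C/In/Hi, Leader's choice at the node after R-x can never be reached regardless of what Follower does, so varying those choices leaves every outcome unchanged.
Holding the reachable choices fixed and varying the unreachable one freely already gives 3 equivalent strategies.
No other strategy reproduces this row, so those 3 are the full class: C/In/Mid, C/In/Hi, C/In/Lo.

3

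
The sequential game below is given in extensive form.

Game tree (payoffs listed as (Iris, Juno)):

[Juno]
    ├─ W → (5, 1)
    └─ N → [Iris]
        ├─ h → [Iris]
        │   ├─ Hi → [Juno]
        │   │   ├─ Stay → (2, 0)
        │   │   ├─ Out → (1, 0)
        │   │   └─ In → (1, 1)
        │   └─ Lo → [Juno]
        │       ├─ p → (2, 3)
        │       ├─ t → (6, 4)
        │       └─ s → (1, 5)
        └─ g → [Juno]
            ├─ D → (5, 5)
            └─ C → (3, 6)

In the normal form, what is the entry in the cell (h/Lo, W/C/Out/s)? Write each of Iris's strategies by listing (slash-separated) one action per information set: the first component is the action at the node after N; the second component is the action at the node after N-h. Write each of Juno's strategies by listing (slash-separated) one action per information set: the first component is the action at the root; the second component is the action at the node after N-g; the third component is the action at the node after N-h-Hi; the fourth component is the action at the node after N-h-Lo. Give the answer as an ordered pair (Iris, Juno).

(5, 1)

Trace the play path from the root:
  Juno plays W
→ terminal payoff (5, 1).
(Iris's choice at the node after N is never reached on this path, so it doesn't affect the outcome.)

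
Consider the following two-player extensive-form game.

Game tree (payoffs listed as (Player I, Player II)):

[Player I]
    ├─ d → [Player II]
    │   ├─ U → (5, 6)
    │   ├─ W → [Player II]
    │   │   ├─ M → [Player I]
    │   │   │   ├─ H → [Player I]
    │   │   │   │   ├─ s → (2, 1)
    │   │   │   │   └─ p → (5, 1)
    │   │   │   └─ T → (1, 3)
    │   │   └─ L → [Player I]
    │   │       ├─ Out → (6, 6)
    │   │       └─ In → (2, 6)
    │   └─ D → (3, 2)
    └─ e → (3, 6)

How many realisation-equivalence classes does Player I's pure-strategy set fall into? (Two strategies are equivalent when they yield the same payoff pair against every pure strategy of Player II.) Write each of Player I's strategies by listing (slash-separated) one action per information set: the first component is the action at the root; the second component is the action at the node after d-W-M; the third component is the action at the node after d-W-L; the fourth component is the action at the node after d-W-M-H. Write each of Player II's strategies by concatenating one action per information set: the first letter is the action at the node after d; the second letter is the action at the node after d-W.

Player I has 16 pure strategies: d/H/Out/s, d/H/Out/p, d/H/In/s, d/H/In/p, d/T/Out/s, d/T/Out/p, d/T/In/s, d/T/In/p, e/H/Out/s, e/H/Out/p, e/H/In/s, e/H/In/p, e/T/Out/s, e/T/Out/p, e/T/In/s, e/T/In/p. Columns: UM, UL, WM, WL, DM, DL.
{d/H/Out/s} → row (5,6) (5,6) (2,1) (6,6) (3,2) (3,2)
{d/H/Out/p} → row (5,6) (5,6) (5,1) (6,6) (3,2) (3,2)
{d/H/In/s} → row (5,6) (5,6) (2,1) (2,6) (3,2) (3,2)
{d/H/In/p} → row (5,6) (5,6) (5,1) (2,6) (3,2) (3,2)
{d/T/Out/s, d/T/Out/p} → row (5,6) (5,6) (1,3) (6,6) (3,2) (3,2)
{d/T/In/s, d/T/In/p} → row (5,6) (5,6) (1,3) (2,6) (3,2) (3,2)
{e/H/Out/s, e/H/Out/p, e/H/In/s, e/H/In/p, e/T/Out/s, e/T/Out/p, e/T/In/s, e/T/In/p} → row (3,6) (3,6) (3,6) (3,6) (3,6) (3,6)
That's 7 distinct rows out of 16 strategies.

7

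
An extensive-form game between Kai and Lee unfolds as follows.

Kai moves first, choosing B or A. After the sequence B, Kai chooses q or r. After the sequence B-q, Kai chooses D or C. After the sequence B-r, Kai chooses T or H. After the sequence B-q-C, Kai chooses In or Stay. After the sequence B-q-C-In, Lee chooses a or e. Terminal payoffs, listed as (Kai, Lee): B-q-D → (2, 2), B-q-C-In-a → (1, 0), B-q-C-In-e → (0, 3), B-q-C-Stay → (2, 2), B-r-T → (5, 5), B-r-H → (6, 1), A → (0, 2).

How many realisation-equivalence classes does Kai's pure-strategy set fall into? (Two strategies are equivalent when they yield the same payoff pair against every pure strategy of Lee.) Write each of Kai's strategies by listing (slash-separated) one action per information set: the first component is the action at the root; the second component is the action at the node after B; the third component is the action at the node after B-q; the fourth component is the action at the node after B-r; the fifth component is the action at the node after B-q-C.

Kai has 32 pure strategies: B/q/D/T/In, B/q/D/T/Stay, B/q/D/H/In, B/q/D/H/Stay, B/q/C/T/In, B/q/C/T/Stay, B/q/C/H/In, B/q/C/H/Stay, B/r/D/T/In, B/r/D/T/Stay, B/r/D/H/In, B/r/D/H/Stay, B/r/C/T/In, B/r/C/T/Stay, B/r/C/H/In, B/r/C/H/Stay, A/q/D/T/In, A/q/D/T/Stay, A/q/D/H/In, A/q/D/H/Stay, A/q/C/T/In, A/q/C/T/Stay, A/q/C/H/In, A/q/C/H/Stay, A/r/D/T/In, A/r/D/T/Stay, A/r/D/H/In, A/r/D/H/Stay, A/r/C/T/In, A/r/C/T/Stay, A/r/C/H/In, A/r/C/H/Stay. Columns: a, e.
{B/q/D/T/In, B/q/D/T/Stay, B/q/D/H/In, B/q/D/H/Stay, B/q/C/T/Stay, B/q/C/H/Stay} → row (2,2) (2,2)
{B/q/C/T/In, B/q/C/H/In} → row (1,0) (0,3)
{B/r/D/T/In, B/r/D/T/Stay, B/r/C/T/In, B/r/C/T/Stay} → row (5,5) (5,5)
{B/r/D/H/In, B/r/D/H/Stay, B/r/C/H/In, B/r/C/H/Stay} → row (6,1) (6,1)
{A/q/D/T/In, A/q/D/T/Stay, A/q/D/H/In, A/q/D/H/Stay, A/q/C/T/In, A/q/C/T/Stay, A/q/C/H/In, A/q/C/H/Stay, A/r/D/T/In, A/r/D/T/Stay, A/r/D/H/In, A/r/D/H/Stay, A/r/C/T/In, A/r/C/T/Stay, A/r/C/H/In, A/r/C/H/Stay} → row (0,2) (0,2)
That's 5 distinct rows out of 32 strategies.

5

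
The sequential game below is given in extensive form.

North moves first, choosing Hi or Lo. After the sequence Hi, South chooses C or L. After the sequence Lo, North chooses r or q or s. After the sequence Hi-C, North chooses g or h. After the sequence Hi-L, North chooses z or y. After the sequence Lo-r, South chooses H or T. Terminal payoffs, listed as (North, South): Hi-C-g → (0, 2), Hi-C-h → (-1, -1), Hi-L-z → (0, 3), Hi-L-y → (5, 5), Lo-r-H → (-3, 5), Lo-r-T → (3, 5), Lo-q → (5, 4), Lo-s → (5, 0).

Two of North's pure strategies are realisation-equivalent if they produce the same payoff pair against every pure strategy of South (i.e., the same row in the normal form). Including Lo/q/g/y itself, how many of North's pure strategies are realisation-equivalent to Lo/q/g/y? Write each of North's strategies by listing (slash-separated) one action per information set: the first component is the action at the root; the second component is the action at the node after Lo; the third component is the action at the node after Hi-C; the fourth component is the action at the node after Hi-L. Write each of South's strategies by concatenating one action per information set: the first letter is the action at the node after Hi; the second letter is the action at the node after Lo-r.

Row for Lo/q/g/y (columns CH, CT, LH, LT): (5,4) (5,4) (5,4) (5,4).
Under Lo/q/g/y, North's choice at the node after Hi-C and at the node after Hi-L can never be reached regardless of what South does, so varying those choices leaves every outcome unchanged.
Holding the reachable choices fixed and varying the unreachable ones freely already gives 2 × 2 = 4 equivalent strategies.
No other strategy reproduces this row, so those 4 are the full class: Lo/q/g/z, Lo/q/g/y, Lo/q/h/z, Lo/q/h/y.

4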